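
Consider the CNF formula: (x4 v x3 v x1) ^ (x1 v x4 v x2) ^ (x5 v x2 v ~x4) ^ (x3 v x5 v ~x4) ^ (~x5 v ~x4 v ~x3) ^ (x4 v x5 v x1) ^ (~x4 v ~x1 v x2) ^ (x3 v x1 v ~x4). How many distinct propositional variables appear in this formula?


Identify each distinct variable in the formula.
Variables found: x1, x2, x3, x4, x5.
Total distinct variables = 5.

5


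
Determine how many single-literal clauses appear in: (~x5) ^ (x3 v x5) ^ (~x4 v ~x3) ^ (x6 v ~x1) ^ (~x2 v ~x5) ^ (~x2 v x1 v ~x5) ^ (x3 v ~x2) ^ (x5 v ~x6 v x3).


A unit clause contains exactly one literal.
Unit clauses found: (~x5).
Count = 1.

1


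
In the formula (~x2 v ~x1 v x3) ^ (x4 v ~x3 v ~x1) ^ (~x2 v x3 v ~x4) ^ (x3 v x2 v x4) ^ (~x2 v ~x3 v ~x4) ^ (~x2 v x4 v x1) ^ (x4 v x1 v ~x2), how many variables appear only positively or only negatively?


A pure literal appears in only one polarity across all clauses.
No pure literals found.
Count = 0.

0


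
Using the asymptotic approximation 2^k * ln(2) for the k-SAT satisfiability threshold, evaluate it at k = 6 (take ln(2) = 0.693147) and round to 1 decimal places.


Using the asymptotic formula: threshold ~ 2^k * ln(2).
2^6 = 64.
64 * 0.693147 = 44.4.

44.4


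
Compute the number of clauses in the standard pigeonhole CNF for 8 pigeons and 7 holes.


The PHP encoding has two parts:
1) At-least-one-hole clauses: 8 (one per pigeon, each with 7 literals).
2) At-most-one-pigeon-per-hole clauses: 7 holes * C(8,2) = 7 * 28 = 196.
Total clauses = 8 + 196 = 204.

204


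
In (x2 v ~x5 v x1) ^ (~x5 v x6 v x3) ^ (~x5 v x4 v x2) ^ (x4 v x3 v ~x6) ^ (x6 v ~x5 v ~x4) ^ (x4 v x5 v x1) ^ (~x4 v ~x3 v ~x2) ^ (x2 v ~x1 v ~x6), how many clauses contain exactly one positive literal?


A definite clause has exactly one positive literal.
Clause 1: 2 positive -> not definite
Clause 2: 2 positive -> not definite
Clause 3: 2 positive -> not definite
Clause 4: 2 positive -> not definite
Clause 5: 1 positive -> definite
Clause 6: 3 positive -> not definite
Clause 7: 0 positive -> not definite
Clause 8: 1 positive -> definite
Definite clause count = 2.

2


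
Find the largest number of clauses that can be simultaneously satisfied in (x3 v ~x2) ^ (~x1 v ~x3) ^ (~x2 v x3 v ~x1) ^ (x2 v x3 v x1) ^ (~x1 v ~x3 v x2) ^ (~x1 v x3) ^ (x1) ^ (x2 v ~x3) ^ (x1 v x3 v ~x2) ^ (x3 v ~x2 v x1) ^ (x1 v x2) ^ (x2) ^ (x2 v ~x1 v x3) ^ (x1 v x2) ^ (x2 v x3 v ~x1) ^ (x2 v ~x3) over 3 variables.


Enumerate all 8 truth assignments.
For each, count how many of the 16 clauses are satisfied.
The formula is not fully satisfiable, so the maximum is below 16.
Maximum simultaneously satisfiable clauses = 15.

15


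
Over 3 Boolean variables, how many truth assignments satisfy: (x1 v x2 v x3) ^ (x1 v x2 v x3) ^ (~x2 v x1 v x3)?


Enumerate all 8 truth assignments over 3 variables.
Test each against every clause.
Satisfying assignments found: 6.

6


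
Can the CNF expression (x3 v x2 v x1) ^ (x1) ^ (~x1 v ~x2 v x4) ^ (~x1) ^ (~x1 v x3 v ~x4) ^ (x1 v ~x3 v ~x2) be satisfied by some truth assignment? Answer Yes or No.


Check all 16 possible truth assignments.
Number of satisfying assignments found: 0.
The formula is unsatisfiable.

No


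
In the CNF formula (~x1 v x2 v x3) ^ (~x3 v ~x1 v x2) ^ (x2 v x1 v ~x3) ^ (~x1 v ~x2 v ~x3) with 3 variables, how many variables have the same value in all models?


Find all satisfying assignments: 4 model(s).
Check which variables have the same value in every model.
No variable is fixed across all models.
Backbone size = 0.

0


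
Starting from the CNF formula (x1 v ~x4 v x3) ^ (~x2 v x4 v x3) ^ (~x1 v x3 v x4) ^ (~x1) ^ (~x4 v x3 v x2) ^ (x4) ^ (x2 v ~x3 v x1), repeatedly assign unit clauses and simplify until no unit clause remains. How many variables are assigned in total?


Unit propagation repeatedly assigns the literal in any unit clause, then simplifies.
Assignments in order: x1 = F, x4 = T, x3 = T, x2 = T.
No further unit clauses remain.
Total variables assigned = 4.

4


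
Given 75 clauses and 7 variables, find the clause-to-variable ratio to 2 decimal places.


Clause-to-variable ratio = clauses / variables.
75 / 7 = 10.71.

10.71


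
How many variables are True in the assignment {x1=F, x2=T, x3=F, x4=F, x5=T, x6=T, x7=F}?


The weight is the number of variables assigned True.
True variables: x2, x5, x6.
Weight = 3.

3


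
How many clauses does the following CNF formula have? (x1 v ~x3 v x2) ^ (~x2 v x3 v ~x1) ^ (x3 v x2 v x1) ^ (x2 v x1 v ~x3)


Each group enclosed in parentheses joined by ^ is one clause.
Counting the conjuncts: 4 clauses.

4


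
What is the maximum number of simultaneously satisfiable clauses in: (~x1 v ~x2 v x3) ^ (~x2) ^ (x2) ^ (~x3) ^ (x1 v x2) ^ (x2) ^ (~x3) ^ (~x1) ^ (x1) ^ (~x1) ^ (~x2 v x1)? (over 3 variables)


Enumerate all 8 truth assignments.
For each, count how many of the 11 clauses are satisfied.
The formula is not fully satisfiable, so the maximum is below 11.
Maximum simultaneously satisfiable clauses = 8.

8


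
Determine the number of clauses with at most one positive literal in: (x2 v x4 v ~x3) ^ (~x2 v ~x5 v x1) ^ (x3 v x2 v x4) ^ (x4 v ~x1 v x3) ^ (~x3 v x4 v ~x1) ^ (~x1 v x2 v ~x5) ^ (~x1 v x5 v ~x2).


A Horn clause has at most one positive literal.
Clause 1: 2 positive lit(s) -> not Horn
Clause 2: 1 positive lit(s) -> Horn
Clause 3: 3 positive lit(s) -> not Horn
Clause 4: 2 positive lit(s) -> not Horn
Clause 5: 1 positive lit(s) -> Horn
Clause 6: 1 positive lit(s) -> Horn
Clause 7: 1 positive lit(s) -> Horn
Total Horn clauses = 4.

4


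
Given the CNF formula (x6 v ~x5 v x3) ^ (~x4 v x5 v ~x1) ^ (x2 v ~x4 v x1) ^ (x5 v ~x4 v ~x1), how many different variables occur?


Identify each distinct variable in the formula.
Variables found: x1, x2, x3, x4, x5, x6.
Total distinct variables = 6.

6


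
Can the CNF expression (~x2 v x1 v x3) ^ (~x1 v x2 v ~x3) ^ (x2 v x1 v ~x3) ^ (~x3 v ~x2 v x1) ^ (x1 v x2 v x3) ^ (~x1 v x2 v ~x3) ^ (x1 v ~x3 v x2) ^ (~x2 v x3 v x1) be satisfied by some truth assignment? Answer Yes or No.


Check all 8 possible truth assignments.
Number of satisfying assignments found: 3.
The formula is satisfiable.

Yes


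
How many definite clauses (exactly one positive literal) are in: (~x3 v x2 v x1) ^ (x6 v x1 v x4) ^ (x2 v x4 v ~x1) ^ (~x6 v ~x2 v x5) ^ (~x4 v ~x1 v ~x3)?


A definite clause has exactly one positive literal.
Clause 1: 2 positive -> not definite
Clause 2: 3 positive -> not definite
Clause 3: 2 positive -> not definite
Clause 4: 1 positive -> definite
Clause 5: 0 positive -> not definite
Definite clause count = 1.

1


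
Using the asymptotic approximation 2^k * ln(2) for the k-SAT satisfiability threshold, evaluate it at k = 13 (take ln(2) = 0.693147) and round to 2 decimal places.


Using the asymptotic formula: threshold ~ 2^k * ln(2).
2^13 = 8192.
8192 * 0.693147 = 5678.26.

5678.26


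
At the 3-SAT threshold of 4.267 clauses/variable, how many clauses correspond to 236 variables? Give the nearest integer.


The 3-SAT phase transition occurs at approximately 4.267 clauses per variable.
m = 4.267 * 236 = 1007.012.
Rounded to nearest integer: 1007.

1007


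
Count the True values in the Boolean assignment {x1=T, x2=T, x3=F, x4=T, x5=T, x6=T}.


The weight is the number of variables assigned True.
True variables: x1, x2, x4, x5, x6.
Weight = 5.

5


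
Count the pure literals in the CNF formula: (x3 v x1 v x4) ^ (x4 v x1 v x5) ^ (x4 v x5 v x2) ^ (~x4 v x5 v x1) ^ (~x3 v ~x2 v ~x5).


A pure literal appears in only one polarity across all clauses.
Pure literals: x1 (positive only).
Count = 1.

1


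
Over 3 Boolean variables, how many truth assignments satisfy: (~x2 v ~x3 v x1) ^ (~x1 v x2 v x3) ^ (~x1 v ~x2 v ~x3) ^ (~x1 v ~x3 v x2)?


Enumerate all 8 truth assignments over 3 variables.
Test each against every clause.
Satisfying assignments found: 4.

4


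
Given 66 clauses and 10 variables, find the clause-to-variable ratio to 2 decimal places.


Clause-to-variable ratio = clauses / variables.
66 / 10 = 6.6.

6.6


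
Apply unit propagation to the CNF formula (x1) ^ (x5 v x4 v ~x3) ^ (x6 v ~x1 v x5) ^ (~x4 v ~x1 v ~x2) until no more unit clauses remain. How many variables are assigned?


Unit propagation repeatedly assigns the literal in any unit clause, then simplifies.
Assignments in order: x1 = T.
No further unit clauses remain.
Total variables assigned = 1.

1


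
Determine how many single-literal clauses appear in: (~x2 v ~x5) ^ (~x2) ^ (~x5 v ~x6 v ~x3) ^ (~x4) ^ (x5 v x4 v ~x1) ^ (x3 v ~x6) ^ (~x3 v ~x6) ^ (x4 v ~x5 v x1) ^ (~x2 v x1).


A unit clause contains exactly one literal.
Unit clauses found: (~x2), (~x4).
Count = 2.

2


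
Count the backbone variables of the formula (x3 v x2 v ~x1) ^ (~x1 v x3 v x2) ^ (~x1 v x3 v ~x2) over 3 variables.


Find all satisfying assignments: 6 model(s).
Check which variables have the same value in every model.
No variable is fixed across all models.
Backbone size = 0.

0


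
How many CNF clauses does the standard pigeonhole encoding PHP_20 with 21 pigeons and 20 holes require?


The PHP encoding has two parts:
1) At-least-one-hole clauses: 21 (one per pigeon, each with 20 literals).
2) At-most-one-pigeon-per-hole clauses: 20 holes * C(21,2) = 20 * 210 = 4200.
Total clauses = 21 + 4200 = 4221.

4221


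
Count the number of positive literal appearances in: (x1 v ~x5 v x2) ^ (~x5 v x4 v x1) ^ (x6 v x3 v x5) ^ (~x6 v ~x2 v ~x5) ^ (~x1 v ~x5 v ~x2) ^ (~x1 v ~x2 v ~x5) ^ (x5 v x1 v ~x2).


Scan each clause for unnegated literals.
Clause 1: 2 positive; Clause 2: 2 positive; Clause 3: 3 positive; Clause 4: 0 positive; Clause 5: 0 positive; Clause 6: 0 positive; Clause 7: 2 positive.
Total positive literal occurrences = 9.

9


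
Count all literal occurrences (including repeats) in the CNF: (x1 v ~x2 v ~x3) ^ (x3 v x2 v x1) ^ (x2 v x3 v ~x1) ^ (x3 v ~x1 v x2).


Clause lengths: 3, 3, 3, 3.
Sum = 3 + 3 + 3 + 3 = 12.

12


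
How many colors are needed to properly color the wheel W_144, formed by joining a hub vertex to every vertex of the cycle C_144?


W_144 consists of the cycle C_144 together with a hub vertex adjacent to every cycle vertex.
The cycle C_144 needs 2 colors (even cycle -> 2).
The hub is adjacent to every cycle vertex, so it must receive a new color distinct from all of them.
Chromatic number = 2 + 1 = 3.

3


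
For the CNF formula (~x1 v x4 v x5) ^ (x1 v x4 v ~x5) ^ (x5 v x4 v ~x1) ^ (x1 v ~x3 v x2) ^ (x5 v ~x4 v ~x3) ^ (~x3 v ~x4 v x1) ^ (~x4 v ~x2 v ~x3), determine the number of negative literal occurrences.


Scan each clause for negated literals.
Clause 1: 1 negative; Clause 2: 1 negative; Clause 3: 1 negative; Clause 4: 1 negative; Clause 5: 2 negative; Clause 6: 2 negative; Clause 7: 3 negative.
Total negative literal occurrences = 11.

11


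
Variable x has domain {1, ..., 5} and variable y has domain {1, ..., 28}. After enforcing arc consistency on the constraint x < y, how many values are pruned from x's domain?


For the constraint x < y, x needs a supporting value in y's domain.
x can be at most 27 (one less than y's maximum).
Valid x values from domain: 5 out of 5.
Pruned = 5 - 5 = 0.

0


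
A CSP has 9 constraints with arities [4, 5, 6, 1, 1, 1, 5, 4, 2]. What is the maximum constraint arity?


The arities are: 4, 5, 6, 1, 1, 1, 5, 4, 2.
Scan for the maximum value.
Maximum arity = 6.

6


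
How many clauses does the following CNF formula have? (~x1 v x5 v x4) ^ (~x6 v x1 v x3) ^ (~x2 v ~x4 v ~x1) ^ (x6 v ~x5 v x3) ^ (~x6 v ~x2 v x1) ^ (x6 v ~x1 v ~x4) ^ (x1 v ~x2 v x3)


Each group enclosed in parentheses joined by ^ is one clause.
Counting the conjuncts: 7 clauses.

7


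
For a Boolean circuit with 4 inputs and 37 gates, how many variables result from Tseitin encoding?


The Tseitin transformation introduces one auxiliary variable per gate.
Total variables = inputs + gates = 4 + 37 = 41.

41


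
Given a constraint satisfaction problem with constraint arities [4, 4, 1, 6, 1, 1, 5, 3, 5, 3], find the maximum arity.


The arities are: 4, 4, 1, 6, 1, 1, 5, 3, 5, 3.
Scan for the maximum value.
Maximum arity = 6.

6


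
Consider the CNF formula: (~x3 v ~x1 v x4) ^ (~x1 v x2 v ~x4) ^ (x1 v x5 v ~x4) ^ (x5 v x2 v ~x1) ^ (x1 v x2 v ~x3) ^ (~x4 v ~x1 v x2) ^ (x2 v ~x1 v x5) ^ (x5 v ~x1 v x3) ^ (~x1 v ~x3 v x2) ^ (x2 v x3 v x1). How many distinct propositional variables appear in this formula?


Identify each distinct variable in the formula.
Variables found: x1, x2, x3, x4, x5.
Total distinct variables = 5.

5


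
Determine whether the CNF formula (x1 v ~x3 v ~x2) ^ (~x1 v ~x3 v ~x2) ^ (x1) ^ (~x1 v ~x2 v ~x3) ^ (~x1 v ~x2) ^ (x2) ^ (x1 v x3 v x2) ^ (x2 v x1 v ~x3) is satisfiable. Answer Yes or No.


Check all 8 possible truth assignments.
Number of satisfying assignments found: 0.
The formula is unsatisfiable.

No


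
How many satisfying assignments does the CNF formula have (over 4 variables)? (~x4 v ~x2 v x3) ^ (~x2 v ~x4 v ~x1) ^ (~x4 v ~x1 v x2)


Enumerate all 16 truth assignments over 4 variables.
Test each against every clause.
Satisfying assignments found: 11.

11


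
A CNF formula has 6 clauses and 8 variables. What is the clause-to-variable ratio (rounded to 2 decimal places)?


Clause-to-variable ratio = clauses / variables.
6 / 8 = 0.75.

0.75


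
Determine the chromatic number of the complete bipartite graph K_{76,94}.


K_{76,94} is bipartite by definition: the two parts are independent sets, with every edge crossing between them.
Color all vertices in one part with color 1 and all vertices in the other part with color 2.
Since the graph has at least one edge, one color does not suffice.
Chromatic number = 2.

2


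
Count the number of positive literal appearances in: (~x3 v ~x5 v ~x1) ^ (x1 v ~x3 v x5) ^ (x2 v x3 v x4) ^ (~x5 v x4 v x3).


Scan each clause for unnegated literals.
Clause 1: 0 positive; Clause 2: 2 positive; Clause 3: 3 positive; Clause 4: 2 positive.
Total positive literal occurrences = 7.

7


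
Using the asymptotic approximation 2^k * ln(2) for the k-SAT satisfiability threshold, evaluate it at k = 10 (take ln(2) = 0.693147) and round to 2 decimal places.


Using the asymptotic formula: threshold ~ 2^k * ln(2).
2^10 = 1024.
1024 * 0.693147 = 709.78.

709.78


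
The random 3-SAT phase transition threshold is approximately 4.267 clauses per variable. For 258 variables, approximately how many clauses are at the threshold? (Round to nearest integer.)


The 3-SAT phase transition occurs at approximately 4.267 clauses per variable.
m = 4.267 * 258 = 1100.886.
Rounded to nearest integer: 1101.

1101


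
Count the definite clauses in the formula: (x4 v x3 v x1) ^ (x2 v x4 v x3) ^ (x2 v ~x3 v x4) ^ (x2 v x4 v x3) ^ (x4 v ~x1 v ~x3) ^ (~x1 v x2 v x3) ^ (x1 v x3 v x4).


A definite clause has exactly one positive literal.
Clause 1: 3 positive -> not definite
Clause 2: 3 positive -> not definite
Clause 3: 2 positive -> not definite
Clause 4: 3 positive -> not definite
Clause 5: 1 positive -> definite
Clause 6: 2 positive -> not definite
Clause 7: 3 positive -> not definite
Definite clause count = 1.

1


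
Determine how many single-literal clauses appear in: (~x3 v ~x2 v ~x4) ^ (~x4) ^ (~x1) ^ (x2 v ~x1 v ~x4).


A unit clause contains exactly one literal.
Unit clauses found: (~x4), (~x1).
Count = 2.

2


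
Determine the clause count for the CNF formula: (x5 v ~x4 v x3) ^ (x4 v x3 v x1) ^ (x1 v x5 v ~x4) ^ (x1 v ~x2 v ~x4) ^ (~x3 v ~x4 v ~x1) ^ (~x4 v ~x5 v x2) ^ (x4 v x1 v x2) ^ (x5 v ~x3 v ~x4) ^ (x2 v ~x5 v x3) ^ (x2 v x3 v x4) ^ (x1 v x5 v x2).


Each group enclosed in parentheses joined by ^ is one clause.
Counting the conjuncts: 11 clauses.

11


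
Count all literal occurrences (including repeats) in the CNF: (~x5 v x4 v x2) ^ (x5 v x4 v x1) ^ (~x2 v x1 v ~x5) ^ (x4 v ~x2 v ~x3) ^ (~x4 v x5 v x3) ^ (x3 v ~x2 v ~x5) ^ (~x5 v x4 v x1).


Clause lengths: 3, 3, 3, 3, 3, 3, 3.
Sum = 3 + 3 + 3 + 3 + 3 + 3 + 3 = 21.

21


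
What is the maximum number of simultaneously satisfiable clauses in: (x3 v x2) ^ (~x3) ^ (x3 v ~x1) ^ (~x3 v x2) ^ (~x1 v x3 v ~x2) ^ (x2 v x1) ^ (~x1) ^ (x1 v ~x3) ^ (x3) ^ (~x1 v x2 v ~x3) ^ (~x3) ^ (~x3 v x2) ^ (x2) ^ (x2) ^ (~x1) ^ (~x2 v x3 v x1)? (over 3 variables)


Enumerate all 8 truth assignments.
For each, count how many of the 16 clauses are satisfied.
The formula is not fully satisfiable, so the maximum is below 16.
Maximum simultaneously satisfiable clauses = 14.

14


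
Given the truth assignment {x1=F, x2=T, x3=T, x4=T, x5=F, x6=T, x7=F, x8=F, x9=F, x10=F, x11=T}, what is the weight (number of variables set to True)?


The weight is the number of variables assigned True.
True variables: x2, x3, x4, x6, x11.
Weight = 5.

5


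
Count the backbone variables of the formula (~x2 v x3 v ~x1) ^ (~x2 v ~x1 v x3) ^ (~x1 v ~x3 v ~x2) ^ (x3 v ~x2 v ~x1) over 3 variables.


Find all satisfying assignments: 6 model(s).
Check which variables have the same value in every model.
No variable is fixed across all models.
Backbone size = 0.

0


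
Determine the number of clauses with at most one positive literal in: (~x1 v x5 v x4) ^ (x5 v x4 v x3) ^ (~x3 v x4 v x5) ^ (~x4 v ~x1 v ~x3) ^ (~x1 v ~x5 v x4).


A Horn clause has at most one positive literal.
Clause 1: 2 positive lit(s) -> not Horn
Clause 2: 3 positive lit(s) -> not Horn
Clause 3: 2 positive lit(s) -> not Horn
Clause 4: 0 positive lit(s) -> Horn
Clause 5: 1 positive lit(s) -> Horn
Total Horn clauses = 2.

2


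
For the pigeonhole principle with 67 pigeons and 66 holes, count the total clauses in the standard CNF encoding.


The PHP encoding has two parts:
1) At-least-one-hole clauses: 67 (one per pigeon, each with 66 literals).
2) At-most-one-pigeon-per-hole clauses: 66 holes * C(67,2) = 66 * 2211 = 145926.
Total clauses = 67 + 145926 = 145993.

145993


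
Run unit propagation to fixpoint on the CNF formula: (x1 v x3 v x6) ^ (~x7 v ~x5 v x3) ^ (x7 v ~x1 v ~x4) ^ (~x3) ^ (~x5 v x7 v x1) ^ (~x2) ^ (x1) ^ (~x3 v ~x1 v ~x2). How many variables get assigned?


Unit propagation repeatedly assigns the literal in any unit clause, then simplifies.
Assignments in order: x3 = F, x2 = F, x1 = T.
No further unit clauses remain.
Total variables assigned = 3.

3


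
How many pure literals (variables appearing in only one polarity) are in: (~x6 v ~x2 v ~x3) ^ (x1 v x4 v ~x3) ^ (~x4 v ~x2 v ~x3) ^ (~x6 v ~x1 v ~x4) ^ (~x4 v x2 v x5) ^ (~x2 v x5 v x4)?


A pure literal appears in only one polarity across all clauses.
Pure literals: x3 (negative only), x5 (positive only), x6 (negative only).
Count = 3.

3


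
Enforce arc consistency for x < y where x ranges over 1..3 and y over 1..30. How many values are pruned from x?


For the constraint x < y, x needs a supporting value in y's domain.
x can be at most 29 (one less than y's maximum).
Valid x values from domain: 3 out of 3.
Pruned = 3 - 3 = 0.

0


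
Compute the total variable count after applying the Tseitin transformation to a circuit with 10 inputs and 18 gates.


The Tseitin transformation introduces one auxiliary variable per gate.
Total variables = inputs + gates = 10 + 18 = 28.

28


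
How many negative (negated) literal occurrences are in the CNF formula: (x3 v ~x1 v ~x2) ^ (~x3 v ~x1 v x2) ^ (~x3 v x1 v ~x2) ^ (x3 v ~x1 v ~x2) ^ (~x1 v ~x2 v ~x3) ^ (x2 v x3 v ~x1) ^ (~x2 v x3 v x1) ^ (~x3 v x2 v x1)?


Scan each clause for negated literals.
Clause 1: 2 negative; Clause 2: 2 negative; Clause 3: 2 negative; Clause 4: 2 negative; Clause 5: 3 negative; Clause 6: 1 negative; Clause 7: 1 negative; Clause 8: 1 negative.
Total negative literal occurrences = 14.

14


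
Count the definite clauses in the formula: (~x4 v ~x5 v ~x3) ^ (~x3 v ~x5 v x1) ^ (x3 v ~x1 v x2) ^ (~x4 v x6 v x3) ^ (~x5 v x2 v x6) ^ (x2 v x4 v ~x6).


A definite clause has exactly one positive literal.
Clause 1: 0 positive -> not definite
Clause 2: 1 positive -> definite
Clause 3: 2 positive -> not definite
Clause 4: 2 positive -> not definite
Clause 5: 2 positive -> not definite
Clause 6: 2 positive -> not definite
Definite clause count = 1.

1


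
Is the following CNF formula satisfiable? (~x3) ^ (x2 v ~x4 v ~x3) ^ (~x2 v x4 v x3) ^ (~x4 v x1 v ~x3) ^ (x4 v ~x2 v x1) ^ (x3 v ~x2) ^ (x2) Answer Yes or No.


Check all 16 possible truth assignments.
Number of satisfying assignments found: 0.
The formula is unsatisfiable.

No


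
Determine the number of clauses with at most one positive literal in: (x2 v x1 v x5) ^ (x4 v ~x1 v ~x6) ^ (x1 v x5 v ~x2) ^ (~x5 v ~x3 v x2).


A Horn clause has at most one positive literal.
Clause 1: 3 positive lit(s) -> not Horn
Clause 2: 1 positive lit(s) -> Horn
Clause 3: 2 positive lit(s) -> not Horn
Clause 4: 1 positive lit(s) -> Horn
Total Horn clauses = 2.

2


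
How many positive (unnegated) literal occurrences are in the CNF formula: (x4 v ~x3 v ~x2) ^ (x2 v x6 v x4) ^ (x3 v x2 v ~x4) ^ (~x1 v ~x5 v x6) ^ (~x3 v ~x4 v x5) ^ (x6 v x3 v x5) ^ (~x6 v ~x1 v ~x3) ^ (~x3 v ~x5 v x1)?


Scan each clause for unnegated literals.
Clause 1: 1 positive; Clause 2: 3 positive; Clause 3: 2 positive; Clause 4: 1 positive; Clause 5: 1 positive; Clause 6: 3 positive; Clause 7: 0 positive; Clause 8: 1 positive.
Total positive literal occurrences = 12.

12


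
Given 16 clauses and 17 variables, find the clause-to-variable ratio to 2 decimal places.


Clause-to-variable ratio = clauses / variables.
16 / 17 = 0.94.

0.94


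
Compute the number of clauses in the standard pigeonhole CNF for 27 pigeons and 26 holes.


The PHP encoding has two parts:
1) At-least-one-hole clauses: 27 (one per pigeon, each with 26 literals).
2) At-most-one-pigeon-per-hole clauses: 26 holes * C(27,2) = 26 * 351 = 9126.
Total clauses = 27 + 9126 = 9153.

9153


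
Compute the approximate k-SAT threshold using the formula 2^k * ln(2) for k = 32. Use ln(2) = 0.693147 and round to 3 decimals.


Using the asymptotic formula: threshold ~ 2^k * ln(2).
2^32 = 4294967296.
4294967296 * 0.693147 = 2977043696.321.

2977043696.321


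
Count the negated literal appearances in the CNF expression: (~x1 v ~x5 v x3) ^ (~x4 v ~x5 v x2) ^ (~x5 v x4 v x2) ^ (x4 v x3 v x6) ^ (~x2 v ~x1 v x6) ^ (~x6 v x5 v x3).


Scan each clause for negated literals.
Clause 1: 2 negative; Clause 2: 2 negative; Clause 3: 1 negative; Clause 4: 0 negative; Clause 5: 2 negative; Clause 6: 1 negative.
Total negative literal occurrences = 8.

8


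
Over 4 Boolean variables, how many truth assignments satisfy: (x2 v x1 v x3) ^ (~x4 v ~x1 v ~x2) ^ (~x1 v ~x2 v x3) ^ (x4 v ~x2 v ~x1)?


Enumerate all 16 truth assignments over 4 variables.
Test each against every clause.
Satisfying assignments found: 10.

10


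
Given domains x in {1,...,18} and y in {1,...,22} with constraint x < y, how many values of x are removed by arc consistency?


For the constraint x < y, x needs a supporting value in y's domain.
x can be at most 21 (one less than y's maximum).
Valid x values from domain: 18 out of 18.
Pruned = 18 - 18 = 0.

0


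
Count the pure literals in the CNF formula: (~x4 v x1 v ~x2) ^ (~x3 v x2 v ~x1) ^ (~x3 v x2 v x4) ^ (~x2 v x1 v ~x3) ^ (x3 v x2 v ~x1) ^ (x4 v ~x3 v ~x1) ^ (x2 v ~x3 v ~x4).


A pure literal appears in only one polarity across all clauses.
No pure literals found.
Count = 0.

0


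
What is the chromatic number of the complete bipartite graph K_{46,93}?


K_{46,93} is bipartite by definition: the two parts are independent sets, with every edge crossing between them.
Color all vertices in one part with color 1 and all vertices in the other part with color 2.
Since the graph has at least one edge, one color does not suffice.
Chromatic number = 2.

2


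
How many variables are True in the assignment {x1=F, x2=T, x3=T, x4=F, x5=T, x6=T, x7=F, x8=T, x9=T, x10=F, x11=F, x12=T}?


The weight is the number of variables assigned True.
True variables: x2, x3, x5, x6, x8, x9, x12.
Weight = 7.

7


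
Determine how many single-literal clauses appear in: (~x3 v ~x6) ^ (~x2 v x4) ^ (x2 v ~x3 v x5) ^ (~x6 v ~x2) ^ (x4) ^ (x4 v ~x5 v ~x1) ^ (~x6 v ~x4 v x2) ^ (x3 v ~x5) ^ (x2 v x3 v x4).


A unit clause contains exactly one literal.
Unit clauses found: (x4).
Count = 1.

1


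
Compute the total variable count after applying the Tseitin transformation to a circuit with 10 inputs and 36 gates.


The Tseitin transformation introduces one auxiliary variable per gate.
Total variables = inputs + gates = 10 + 36 = 46.

46


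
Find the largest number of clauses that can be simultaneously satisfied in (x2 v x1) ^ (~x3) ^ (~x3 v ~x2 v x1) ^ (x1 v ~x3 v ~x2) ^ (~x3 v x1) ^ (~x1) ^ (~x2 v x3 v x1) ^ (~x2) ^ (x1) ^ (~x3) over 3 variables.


Enumerate all 8 truth assignments.
For each, count how many of the 10 clauses are satisfied.
The formula is not fully satisfiable, so the maximum is below 10.
Maximum simultaneously satisfiable clauses = 9.

9


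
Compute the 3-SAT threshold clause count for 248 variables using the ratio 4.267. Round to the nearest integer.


The 3-SAT phase transition occurs at approximately 4.267 clauses per variable.
m = 4.267 * 248 = 1058.216.
Rounded to nearest integer: 1058.

1058


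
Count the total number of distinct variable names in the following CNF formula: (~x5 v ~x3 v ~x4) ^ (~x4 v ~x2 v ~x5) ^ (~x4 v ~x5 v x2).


Identify each distinct variable in the formula.
Variables found: x2, x3, x4, x5.
Total distinct variables = 4.

4


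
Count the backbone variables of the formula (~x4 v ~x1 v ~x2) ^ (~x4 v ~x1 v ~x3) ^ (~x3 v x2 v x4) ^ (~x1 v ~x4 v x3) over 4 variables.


Find all satisfying assignments: 10 model(s).
Check which variables have the same value in every model.
No variable is fixed across all models.
Backbone size = 0.

0


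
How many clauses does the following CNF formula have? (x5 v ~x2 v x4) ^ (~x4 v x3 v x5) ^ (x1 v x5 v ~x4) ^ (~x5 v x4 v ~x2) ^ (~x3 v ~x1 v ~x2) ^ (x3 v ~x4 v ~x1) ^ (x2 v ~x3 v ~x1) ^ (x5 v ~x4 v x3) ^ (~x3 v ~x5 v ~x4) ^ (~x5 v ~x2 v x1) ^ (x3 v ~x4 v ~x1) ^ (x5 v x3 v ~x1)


Each group enclosed in parentheses joined by ^ is one clause.
Counting the conjuncts: 12 clauses.

12


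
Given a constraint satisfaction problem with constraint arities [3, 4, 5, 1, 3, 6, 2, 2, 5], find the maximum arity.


The arities are: 3, 4, 5, 1, 3, 6, 2, 2, 5.
Scan for the maximum value.
Maximum arity = 6.

6


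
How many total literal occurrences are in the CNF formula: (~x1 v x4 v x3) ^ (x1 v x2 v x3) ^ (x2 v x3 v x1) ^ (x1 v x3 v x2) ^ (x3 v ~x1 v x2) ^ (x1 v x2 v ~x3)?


Clause lengths: 3, 3, 3, 3, 3, 3.
Sum = 3 + 3 + 3 + 3 + 3 + 3 = 18.

18


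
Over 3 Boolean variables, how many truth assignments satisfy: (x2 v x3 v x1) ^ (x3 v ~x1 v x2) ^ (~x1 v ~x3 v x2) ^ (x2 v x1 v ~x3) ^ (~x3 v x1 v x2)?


Enumerate all 8 truth assignments over 3 variables.
Test each against every clause.
Satisfying assignments found: 4.

4


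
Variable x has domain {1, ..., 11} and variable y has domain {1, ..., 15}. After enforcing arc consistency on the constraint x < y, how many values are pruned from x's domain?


For the constraint x < y, x needs a supporting value in y's domain.
x can be at most 14 (one less than y's maximum).
Valid x values from domain: 11 out of 11.
Pruned = 11 - 11 = 0.

0


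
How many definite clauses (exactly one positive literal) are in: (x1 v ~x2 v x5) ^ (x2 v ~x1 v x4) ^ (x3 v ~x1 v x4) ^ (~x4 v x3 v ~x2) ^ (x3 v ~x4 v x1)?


A definite clause has exactly one positive literal.
Clause 1: 2 positive -> not definite
Clause 2: 2 positive -> not definite
Clause 3: 2 positive -> not definite
Clause 4: 1 positive -> definite
Clause 5: 2 positive -> not definite
Definite clause count = 1.

1


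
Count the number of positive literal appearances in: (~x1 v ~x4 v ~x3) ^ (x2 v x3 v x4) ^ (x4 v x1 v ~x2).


Scan each clause for unnegated literals.
Clause 1: 0 positive; Clause 2: 3 positive; Clause 3: 2 positive.
Total positive literal occurrences = 5.

5


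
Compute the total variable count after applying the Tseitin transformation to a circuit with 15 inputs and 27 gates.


The Tseitin transformation introduces one auxiliary variable per gate.
Total variables = inputs + gates = 15 + 27 = 42.

42


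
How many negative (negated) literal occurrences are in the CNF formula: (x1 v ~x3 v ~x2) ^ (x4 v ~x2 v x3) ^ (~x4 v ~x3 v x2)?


Scan each clause for negated literals.
Clause 1: 2 negative; Clause 2: 1 negative; Clause 3: 2 negative.
Total negative literal occurrences = 5.

5


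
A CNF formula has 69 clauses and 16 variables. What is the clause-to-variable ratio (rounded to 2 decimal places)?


Clause-to-variable ratio = clauses / variables.
69 / 16 = 4.31.

4.31


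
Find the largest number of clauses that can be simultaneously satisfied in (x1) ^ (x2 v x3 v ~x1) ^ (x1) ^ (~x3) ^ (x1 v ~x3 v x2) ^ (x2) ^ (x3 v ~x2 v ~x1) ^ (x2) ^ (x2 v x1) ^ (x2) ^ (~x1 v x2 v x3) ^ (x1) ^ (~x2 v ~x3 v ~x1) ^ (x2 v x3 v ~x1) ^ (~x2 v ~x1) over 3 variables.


Enumerate all 8 truth assignments.
For each, count how many of the 15 clauses are satisfied.
The formula is not fully satisfiable, so the maximum is below 15.
Maximum simultaneously satisfiable clauses = 13.

13


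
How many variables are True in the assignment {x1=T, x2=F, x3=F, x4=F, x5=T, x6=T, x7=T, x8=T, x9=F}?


The weight is the number of variables assigned True.
True variables: x1, x5, x6, x7, x8.
Weight = 5.

5


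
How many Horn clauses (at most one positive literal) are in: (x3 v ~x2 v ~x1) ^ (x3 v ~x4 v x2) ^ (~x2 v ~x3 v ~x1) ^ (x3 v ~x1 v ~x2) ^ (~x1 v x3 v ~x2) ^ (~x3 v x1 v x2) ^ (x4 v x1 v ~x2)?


A Horn clause has at most one positive literal.
Clause 1: 1 positive lit(s) -> Horn
Clause 2: 2 positive lit(s) -> not Horn
Clause 3: 0 positive lit(s) -> Horn
Clause 4: 1 positive lit(s) -> Horn
Clause 5: 1 positive lit(s) -> Horn
Clause 6: 2 positive lit(s) -> not Horn
Clause 7: 2 positive lit(s) -> not Horn
Total Horn clauses = 4.

4


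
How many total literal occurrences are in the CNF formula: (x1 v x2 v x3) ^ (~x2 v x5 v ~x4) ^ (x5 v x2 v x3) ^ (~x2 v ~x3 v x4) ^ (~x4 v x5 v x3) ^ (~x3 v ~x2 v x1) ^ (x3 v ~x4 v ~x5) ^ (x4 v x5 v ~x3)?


Clause lengths: 3, 3, 3, 3, 3, 3, 3, 3.
Sum = 3 + 3 + 3 + 3 + 3 + 3 + 3 + 3 = 24.

24


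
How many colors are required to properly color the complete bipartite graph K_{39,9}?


K_{39,9} is bipartite by definition: the two parts are independent sets, with every edge crossing between them.
Color all vertices in one part with color 1 and all vertices in the other part with color 2.
Since the graph has at least one edge, one color does not suffice.
Chromatic number = 2.

2


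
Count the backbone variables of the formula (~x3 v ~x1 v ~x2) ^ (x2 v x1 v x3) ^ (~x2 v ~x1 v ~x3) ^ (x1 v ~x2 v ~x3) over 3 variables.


Find all satisfying assignments: 5 model(s).
Check which variables have the same value in every model.
No variable is fixed across all models.
Backbone size = 0.

0


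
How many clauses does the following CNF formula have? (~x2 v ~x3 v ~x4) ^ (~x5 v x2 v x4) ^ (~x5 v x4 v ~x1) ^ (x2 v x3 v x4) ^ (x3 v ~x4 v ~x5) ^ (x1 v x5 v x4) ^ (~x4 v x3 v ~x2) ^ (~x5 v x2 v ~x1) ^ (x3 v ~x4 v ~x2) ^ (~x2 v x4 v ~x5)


Each group enclosed in parentheses joined by ^ is one clause.
Counting the conjuncts: 10 clauses.

10


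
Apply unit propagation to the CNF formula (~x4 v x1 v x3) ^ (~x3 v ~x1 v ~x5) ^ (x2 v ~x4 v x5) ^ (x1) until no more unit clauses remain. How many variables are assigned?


Unit propagation repeatedly assigns the literal in any unit clause, then simplifies.
Assignments in order: x1 = T.
No further unit clauses remain.
Total variables assigned = 1.

1


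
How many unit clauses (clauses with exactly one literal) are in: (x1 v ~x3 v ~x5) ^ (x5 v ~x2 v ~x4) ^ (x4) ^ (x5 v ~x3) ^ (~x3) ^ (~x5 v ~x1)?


A unit clause contains exactly one literal.
Unit clauses found: (x4), (~x3).
Count = 2.

2


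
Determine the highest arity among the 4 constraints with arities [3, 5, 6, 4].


The arities are: 3, 5, 6, 4.
Scan for the maximum value.
Maximum arity = 6.

6


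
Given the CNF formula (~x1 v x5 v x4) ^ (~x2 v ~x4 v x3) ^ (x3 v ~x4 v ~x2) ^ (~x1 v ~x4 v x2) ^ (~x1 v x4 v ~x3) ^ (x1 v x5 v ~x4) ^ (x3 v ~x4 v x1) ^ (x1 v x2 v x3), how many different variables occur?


Identify each distinct variable in the formula.
Variables found: x1, x2, x3, x4, x5.
Total distinct variables = 5.

5


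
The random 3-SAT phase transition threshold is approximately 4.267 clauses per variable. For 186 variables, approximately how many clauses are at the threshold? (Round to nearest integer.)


The 3-SAT phase transition occurs at approximately 4.267 clauses per variable.
m = 4.267 * 186 = 793.662.
Rounded to nearest integer: 794.

794


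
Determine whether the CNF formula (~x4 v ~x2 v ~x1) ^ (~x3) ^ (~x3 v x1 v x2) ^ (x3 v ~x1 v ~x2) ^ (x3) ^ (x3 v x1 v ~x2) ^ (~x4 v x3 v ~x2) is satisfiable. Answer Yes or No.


Check all 16 possible truth assignments.
Number of satisfying assignments found: 0.
The formula is unsatisfiable.

No


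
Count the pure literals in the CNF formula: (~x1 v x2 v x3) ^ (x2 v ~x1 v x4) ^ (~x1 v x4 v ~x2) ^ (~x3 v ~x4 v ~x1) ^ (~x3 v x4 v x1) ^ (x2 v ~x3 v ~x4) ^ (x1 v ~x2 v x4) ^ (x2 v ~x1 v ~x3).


A pure literal appears in only one polarity across all clauses.
No pure literals found.
Count = 0.

0


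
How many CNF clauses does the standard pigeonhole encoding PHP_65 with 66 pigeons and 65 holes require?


The PHP encoding has two parts:
1) At-least-one-hole clauses: 66 (one per pigeon, each with 65 literals).
2) At-most-one-pigeon-per-hole clauses: 65 holes * C(66,2) = 65 * 2145 = 139425.
Total clauses = 66 + 139425 = 139491.

139491


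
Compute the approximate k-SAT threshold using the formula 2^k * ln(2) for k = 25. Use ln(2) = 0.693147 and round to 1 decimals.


Using the asymptotic formula: threshold ~ 2^k * ln(2).
2^25 = 33554432.
33554432 * 0.693147 = 23258153.9.

23258153.9


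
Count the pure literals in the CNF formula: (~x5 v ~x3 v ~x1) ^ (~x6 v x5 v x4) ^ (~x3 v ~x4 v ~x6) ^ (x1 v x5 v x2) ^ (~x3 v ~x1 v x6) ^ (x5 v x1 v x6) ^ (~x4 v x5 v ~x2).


A pure literal appears in only one polarity across all clauses.
Pure literals: x3 (negative only).
Count = 1.

1


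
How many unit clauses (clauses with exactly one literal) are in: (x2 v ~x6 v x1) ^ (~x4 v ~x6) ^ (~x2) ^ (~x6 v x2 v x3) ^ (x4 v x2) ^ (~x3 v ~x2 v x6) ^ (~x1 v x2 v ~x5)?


A unit clause contains exactly one literal.
Unit clauses found: (~x2).
Count = 1.

1


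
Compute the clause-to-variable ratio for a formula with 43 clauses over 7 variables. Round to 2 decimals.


Clause-to-variable ratio = clauses / variables.
43 / 7 = 6.14.

6.14


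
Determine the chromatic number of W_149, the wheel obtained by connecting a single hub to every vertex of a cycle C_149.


W_149 consists of the cycle C_149 together with a hub vertex adjacent to every cycle vertex.
The cycle C_149 needs 3 colors (odd cycle -> 3).
The hub is adjacent to every cycle vertex, so it must receive a new color distinct from all of them.
Chromatic number = 3 + 1 = 4.

4


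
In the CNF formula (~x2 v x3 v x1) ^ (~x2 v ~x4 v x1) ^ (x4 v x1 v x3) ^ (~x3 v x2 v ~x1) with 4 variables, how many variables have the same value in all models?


Find all satisfying assignments: 10 model(s).
Check which variables have the same value in every model.
No variable is fixed across all models.
Backbone size = 0.

0


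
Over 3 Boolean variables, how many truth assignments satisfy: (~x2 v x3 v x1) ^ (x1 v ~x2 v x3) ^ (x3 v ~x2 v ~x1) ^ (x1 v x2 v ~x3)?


Enumerate all 8 truth assignments over 3 variables.
Test each against every clause.
Satisfying assignments found: 5.

5


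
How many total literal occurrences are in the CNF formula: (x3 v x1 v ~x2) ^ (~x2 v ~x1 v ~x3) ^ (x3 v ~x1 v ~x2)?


Clause lengths: 3, 3, 3.
Sum = 3 + 3 + 3 = 9.

9


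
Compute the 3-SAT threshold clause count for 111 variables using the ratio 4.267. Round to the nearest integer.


The 3-SAT phase transition occurs at approximately 4.267 clauses per variable.
m = 4.267 * 111 = 473.637.
Rounded to nearest integer: 474.

474


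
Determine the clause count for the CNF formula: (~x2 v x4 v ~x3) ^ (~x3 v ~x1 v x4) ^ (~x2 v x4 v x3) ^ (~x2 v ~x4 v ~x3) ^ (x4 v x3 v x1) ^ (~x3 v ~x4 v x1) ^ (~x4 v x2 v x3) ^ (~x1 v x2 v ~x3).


Each group enclosed in parentheses joined by ^ is one clause.
Counting the conjuncts: 8 clauses.

8


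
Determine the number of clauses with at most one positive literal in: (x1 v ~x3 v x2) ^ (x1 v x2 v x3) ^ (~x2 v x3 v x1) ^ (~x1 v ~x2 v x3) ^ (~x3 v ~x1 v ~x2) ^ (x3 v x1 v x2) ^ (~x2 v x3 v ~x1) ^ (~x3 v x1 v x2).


A Horn clause has at most one positive literal.
Clause 1: 2 positive lit(s) -> not Horn
Clause 2: 3 positive lit(s) -> not Horn
Clause 3: 2 positive lit(s) -> not Horn
Clause 4: 1 positive lit(s) -> Horn
Clause 5: 0 positive lit(s) -> Horn
Clause 6: 3 positive lit(s) -> not Horn
Clause 7: 1 positive lit(s) -> Horn
Clause 8: 2 positive lit(s) -> not Horn
Total Horn clauses = 3.

3


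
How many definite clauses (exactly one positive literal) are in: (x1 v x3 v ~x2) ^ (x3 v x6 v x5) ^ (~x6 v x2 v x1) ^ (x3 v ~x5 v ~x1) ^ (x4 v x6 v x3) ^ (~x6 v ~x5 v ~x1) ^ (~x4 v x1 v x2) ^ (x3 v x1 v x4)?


A definite clause has exactly one positive literal.
Clause 1: 2 positive -> not definite
Clause 2: 3 positive -> not definite
Clause 3: 2 positive -> not definite
Clause 4: 1 positive -> definite
Clause 5: 3 positive -> not definite
Clause 6: 0 positive -> not definite
Clause 7: 2 positive -> not definite
Clause 8: 3 positive -> not definite
Definite clause count = 1.

1


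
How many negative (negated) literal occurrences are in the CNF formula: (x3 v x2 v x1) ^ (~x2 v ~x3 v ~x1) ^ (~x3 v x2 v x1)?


Scan each clause for negated literals.
Clause 1: 0 negative; Clause 2: 3 negative; Clause 3: 1 negative.
Total negative literal occurrences = 4.

4


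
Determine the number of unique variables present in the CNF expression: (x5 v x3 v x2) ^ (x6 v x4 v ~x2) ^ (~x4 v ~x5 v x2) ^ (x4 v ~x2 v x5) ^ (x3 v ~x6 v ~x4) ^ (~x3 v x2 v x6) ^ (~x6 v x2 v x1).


Identify each distinct variable in the formula.
Variables found: x1, x2, x3, x4, x5, x6.
Total distinct variables = 6.

6


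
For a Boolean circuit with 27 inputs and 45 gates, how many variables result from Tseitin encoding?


The Tseitin transformation introduces one auxiliary variable per gate.
Total variables = inputs + gates = 27 + 45 = 72.

72


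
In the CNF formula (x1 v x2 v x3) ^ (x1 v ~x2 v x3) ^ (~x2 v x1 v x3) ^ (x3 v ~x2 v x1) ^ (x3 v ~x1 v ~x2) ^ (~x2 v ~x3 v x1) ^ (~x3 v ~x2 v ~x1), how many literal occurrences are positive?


Scan each clause for unnegated literals.
Clause 1: 3 positive; Clause 2: 2 positive; Clause 3: 2 positive; Clause 4: 2 positive; Clause 5: 1 positive; Clause 6: 1 positive; Clause 7: 0 positive.
Total positive literal occurrences = 11.

11


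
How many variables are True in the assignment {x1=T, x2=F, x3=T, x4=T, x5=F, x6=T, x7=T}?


The weight is the number of variables assigned True.
True variables: x1, x3, x4, x6, x7.
Weight = 5.

5


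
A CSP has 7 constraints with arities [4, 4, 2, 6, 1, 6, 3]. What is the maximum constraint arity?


The arities are: 4, 4, 2, 6, 1, 6, 3.
Scan for the maximum value.
Maximum arity = 6.

6


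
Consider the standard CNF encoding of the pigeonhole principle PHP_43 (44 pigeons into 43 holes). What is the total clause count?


The PHP encoding has two parts:
1) At-least-one-hole clauses: 44 (one per pigeon, each with 43 literals).
2) At-most-one-pigeon-per-hole clauses: 43 holes * C(44,2) = 43 * 946 = 40678.
Total clauses = 44 + 40678 = 40722.

40722


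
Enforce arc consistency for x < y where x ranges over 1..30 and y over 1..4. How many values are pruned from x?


For the constraint x < y, x needs a supporting value in y's domain.
x can be at most 3 (one less than y's maximum).
Valid x values from domain: 3 out of 30.
Pruned = 30 - 3 = 27.

27
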